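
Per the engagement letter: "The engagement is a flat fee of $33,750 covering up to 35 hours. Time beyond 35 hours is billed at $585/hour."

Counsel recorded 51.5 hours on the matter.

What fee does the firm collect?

Flat fee: $33,750.00
Excess hours: 51.5 − 35 = 16.5
Overrun: 16.5 × $585 = $9,652.50
Total: $33,750.00 + $9,652.50 = $43,402.50

$43,402.50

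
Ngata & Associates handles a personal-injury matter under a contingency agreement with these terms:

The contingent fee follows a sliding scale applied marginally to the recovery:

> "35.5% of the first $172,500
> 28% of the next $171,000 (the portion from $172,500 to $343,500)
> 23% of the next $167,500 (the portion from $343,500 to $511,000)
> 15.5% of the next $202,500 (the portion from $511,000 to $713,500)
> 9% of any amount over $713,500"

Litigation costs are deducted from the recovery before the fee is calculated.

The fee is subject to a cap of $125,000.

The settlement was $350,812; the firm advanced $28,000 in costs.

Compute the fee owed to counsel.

Fee base (net of costs): $350,812 − $28,000 = $322,812
First $172,500 at 35.5% = $61,237.50
Remaining $150,312 at 28% = $42,087.36
Fee: $61,237.50 + $42,087.36 = $103,324.86
$103,324.86 is under the $125,000 cap.

$103,324.86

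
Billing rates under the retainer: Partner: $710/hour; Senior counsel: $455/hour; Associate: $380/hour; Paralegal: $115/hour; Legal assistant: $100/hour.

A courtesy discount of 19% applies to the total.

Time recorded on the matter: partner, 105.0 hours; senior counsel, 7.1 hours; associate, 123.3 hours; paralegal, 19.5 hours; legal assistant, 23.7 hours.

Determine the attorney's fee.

$104,690.07

Partner: 105.0 × $710 = $74,550.00
Senior counsel: 7.1 × $455 = $3,230.50
Associate: 123.3 × $380 = $46,854.00
Paralegal: 19.5 × $115 = $2,242.50
Legal assistant: 23.7 × $100 = $2,370.00
Subtotal: $129,247.00
Less 19% discount: −$24,556.93
Total: $129,247.00 − $24,556.93 = $104,690.07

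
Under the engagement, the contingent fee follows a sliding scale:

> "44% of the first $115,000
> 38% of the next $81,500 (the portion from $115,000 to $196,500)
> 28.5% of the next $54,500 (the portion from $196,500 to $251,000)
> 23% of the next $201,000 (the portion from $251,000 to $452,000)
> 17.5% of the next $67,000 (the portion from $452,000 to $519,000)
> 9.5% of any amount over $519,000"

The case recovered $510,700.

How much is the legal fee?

$153,605.00

First $115,000 at 44% = $50,600.00
Next $81,500 at 38% = $30,970.00
Next $54,500 at 28.5% = $15,532.50
Next $201,000 at 23% = $46,230.00
Remaining $58,700 at 17.5% = $10,272.50
Fee: $50,600.00 + $30,970.00 + $15,532.50 + $46,230.00 + $10,272.50 = $153,605.00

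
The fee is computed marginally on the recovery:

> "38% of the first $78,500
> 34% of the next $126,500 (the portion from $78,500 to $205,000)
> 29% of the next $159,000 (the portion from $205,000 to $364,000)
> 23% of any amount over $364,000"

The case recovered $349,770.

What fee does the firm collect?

First $78,500 at 38% = $29,830.00
Next $126,500 at 34% = $43,010.00
Remaining $144,770 at 29% = $41,983.30
Fee: $29,830.00 + $43,010.00 + $41,983.30 = $114,823.30

$114,823.30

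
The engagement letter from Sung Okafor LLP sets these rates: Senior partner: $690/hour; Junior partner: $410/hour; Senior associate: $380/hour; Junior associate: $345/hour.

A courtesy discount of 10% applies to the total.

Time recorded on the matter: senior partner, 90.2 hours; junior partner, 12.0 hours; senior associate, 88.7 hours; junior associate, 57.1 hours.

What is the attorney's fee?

Senior partner: 90.2 × $690 = $62,238.00
Junior partner: 12.0 × $410 = $4,920.00
Senior associate: 88.7 × $380 = $33,706.00
Junior associate: 57.1 × $345 = $19,699.50
Subtotal: $120,563.50
Less 10% discount: −$12,056.35
Total: $120,563.50 − $12,056.35 = $108,507.15

$108,507.15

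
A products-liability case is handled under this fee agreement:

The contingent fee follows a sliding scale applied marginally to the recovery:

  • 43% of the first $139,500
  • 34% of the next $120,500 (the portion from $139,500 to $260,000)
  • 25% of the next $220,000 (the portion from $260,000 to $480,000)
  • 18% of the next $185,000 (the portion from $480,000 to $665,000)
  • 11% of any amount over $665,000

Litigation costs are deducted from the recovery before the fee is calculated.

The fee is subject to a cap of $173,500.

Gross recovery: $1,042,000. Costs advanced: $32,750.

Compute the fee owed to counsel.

$173,500.00

Fee base (net of costs): $1,042,000 − $32,750 = $1,009,250
First $139,500 at 43% = $59,985.00
Next $120,500 at 34% = $40,970.00
Next $220,000 at 25% = $55,000.00
Next $185,000 at 18% = $33,300.00
Remaining $344,250 at 11% = $37,867.50
Fee: $59,985.00 + $40,970.00 + $55,000.00 + $33,300.00 + $37,867.50 = $227,122.50
$227,122.50 exceeds the $173,500 cap, so the fee is capped at $173,500.00.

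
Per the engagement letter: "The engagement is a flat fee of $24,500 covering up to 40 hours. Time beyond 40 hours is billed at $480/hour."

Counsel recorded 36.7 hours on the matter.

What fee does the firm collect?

36.7 hours is within the 40-hour scope; only the flat fee applies.

$24,500.00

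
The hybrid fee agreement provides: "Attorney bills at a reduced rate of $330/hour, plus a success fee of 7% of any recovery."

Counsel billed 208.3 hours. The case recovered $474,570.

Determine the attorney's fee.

$101,958.90

Hourly: 208.3 × $330 = $68,739.00
Success fee: 7% of $474,570 = $33,219.90
Total: $68,739.00 + $33,219.90 = $101,958.90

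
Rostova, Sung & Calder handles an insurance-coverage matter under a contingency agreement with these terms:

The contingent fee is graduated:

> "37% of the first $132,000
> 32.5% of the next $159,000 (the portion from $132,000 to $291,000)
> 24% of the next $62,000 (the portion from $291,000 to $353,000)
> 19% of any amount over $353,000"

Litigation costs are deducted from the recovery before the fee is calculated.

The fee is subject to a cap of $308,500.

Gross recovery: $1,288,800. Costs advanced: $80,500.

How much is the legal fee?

Fee base (net of costs): $1,288,800 − $80,500 = $1,208,300
First $132,000 at 37% = $48,840.00
Next $159,000 at 32.5% = $51,675.00
Next $62,000 at 24% = $14,880.00
Remaining $855,300 at 19% = $162,507.00
Fee: $48,840.00 + $51,675.00 + $14,880.00 + $162,507.00 = $277,902.00
$277,902.00 is under the $308,500 cap.

$277,902.00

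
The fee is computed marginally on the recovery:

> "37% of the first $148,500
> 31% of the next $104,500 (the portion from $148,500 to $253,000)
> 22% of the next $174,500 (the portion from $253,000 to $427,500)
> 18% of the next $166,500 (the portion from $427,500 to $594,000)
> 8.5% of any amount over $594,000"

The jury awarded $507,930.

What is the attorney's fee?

$140,207.40

First $148,500 at 37% = $54,945.00
Next $104,500 at 31% = $32,395.00
Next $174,500 at 22% = $38,390.00
Remaining $80,430 at 18% = $14,477.40
Fee: $54,945.00 + $32,395.00 + $38,390.00 + $14,477.40 = $140,207.40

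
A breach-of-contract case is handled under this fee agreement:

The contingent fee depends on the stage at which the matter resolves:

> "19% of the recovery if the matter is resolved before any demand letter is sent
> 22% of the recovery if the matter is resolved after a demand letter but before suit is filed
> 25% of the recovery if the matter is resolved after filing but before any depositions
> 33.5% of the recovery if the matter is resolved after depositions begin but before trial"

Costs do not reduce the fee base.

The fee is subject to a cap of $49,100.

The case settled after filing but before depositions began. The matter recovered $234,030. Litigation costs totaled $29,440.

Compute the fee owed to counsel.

$49,100.00

Fee base is the gross recovery, $234,030; costs are reimbursed separately.
The matter settled after filing but before depositions began, so the 25% rate applies.
$234,030 × 25% = $58,507.50
$58,507.50 exceeds the $49,100 cap, so the fee is capped at $49,100.00.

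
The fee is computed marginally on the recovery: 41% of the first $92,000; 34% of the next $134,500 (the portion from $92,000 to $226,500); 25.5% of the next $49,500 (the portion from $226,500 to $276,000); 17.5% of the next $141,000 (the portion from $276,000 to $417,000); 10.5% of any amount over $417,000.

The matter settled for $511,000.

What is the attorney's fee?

First $92,000 at 41% = $37,720.00
Next $134,500 at 34% = $45,730.00
Next $49,500 at 25.5% = $12,622.50
Next $141,000 at 17.5% = $24,675.00
Remaining $94,000 at 10.5% = $9,870.00
Fee: $37,720.00 + $45,730.00 + $12,622.50 + $24,675.00 + $9,870.00 = $130,617.50

$130,617.50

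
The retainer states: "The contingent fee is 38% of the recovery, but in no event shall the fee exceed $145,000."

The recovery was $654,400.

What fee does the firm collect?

38% of $654,400 = $248,672.00
That exceeds the $145,000 cap, so the fee is capped at $145,000.

$145,000.00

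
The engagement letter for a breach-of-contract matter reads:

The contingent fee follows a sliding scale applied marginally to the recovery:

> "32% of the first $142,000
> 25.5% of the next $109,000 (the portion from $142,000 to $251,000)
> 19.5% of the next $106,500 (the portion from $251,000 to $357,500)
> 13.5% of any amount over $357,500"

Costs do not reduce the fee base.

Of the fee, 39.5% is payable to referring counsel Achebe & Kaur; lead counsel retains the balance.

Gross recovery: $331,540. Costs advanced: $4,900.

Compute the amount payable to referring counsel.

$35,131.42

Fee base is the gross recovery, $331,540; costs are reimbursed separately.
First $142,000 at 32% = $45,440.00
Next $109,000 at 25.5% = $27,795.00
Remaining $80,540 at 19.5% = $15,705.30
Fee: $45,440.00 + $27,795.00 + $15,705.30 = $88,940.30
Referral share: 39.5% of $88,940.30 = $35,131.42; lead counsel retains $88,940.30 − $35,131.42 = $53,808.88.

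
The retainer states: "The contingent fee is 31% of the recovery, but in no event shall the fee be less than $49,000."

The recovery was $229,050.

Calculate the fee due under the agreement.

31% of $229,050 = $71,005.50
That exceeds the $49,000 minimum.

$71,005.50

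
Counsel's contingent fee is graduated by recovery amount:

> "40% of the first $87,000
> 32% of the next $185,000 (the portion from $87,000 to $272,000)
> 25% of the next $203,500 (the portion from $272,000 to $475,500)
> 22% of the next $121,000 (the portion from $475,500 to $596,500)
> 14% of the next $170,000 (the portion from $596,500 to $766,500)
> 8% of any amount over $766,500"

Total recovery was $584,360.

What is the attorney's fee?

$168,824.20

First $87,000 at 40% = $34,800.00
Next $185,000 at 32% = $59,200.00
Next $203,500 at 25% = $50,875.00
Remaining $108,860 at 22% = $23,949.20
Fee: $34,800.00 + $59,200.00 + $50,875.00 + $23,949.20 = $168,824.20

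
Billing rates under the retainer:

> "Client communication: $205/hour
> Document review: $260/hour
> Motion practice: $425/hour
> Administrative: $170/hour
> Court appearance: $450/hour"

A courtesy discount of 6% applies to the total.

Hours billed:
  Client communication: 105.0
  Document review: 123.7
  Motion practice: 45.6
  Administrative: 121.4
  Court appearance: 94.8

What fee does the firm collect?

Client communication: 105.0 × $205 = $21,525.00
Document review: 123.7 × $260 = $32,162.00
Motion practice: 45.6 × $425 = $19,380.00
Administrative: 121.4 × $170 = $20,638.00
Court appearance: 94.8 × $450 = $42,660.00
Subtotal: $136,365.00
Less 6% discount: −$8,181.90
Total: $136,365.00 − $8,181.90 = $128,183.10

$128,183.10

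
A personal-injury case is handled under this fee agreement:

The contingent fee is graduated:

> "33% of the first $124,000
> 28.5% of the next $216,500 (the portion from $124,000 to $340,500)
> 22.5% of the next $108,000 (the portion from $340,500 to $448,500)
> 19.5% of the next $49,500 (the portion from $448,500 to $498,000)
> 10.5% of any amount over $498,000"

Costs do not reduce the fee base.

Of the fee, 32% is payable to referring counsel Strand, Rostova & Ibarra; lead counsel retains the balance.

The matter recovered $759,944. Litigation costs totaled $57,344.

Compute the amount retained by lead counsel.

Fee base is the gross recovery, $759,944; costs are reimbursed separately.
First $124,000 at 33% = $40,920.00
Next $216,500 at 28.5% = $61,702.50
Next $108,000 at 22.5% = $24,300.00
Next $49,500 at 19.5% = $9,652.50
Remaining $261,944 at 10.5% = $27,504.12
Fee: $40,920.00 + $61,702.50 + $24,300.00 + $9,652.50 + $27,504.12 = $164,079.12
Referral share: 32% of $164,079.12 = $52,505.32; lead counsel retains $164,079.12 − $52,505.32 = $111,573.80.

$111,573.80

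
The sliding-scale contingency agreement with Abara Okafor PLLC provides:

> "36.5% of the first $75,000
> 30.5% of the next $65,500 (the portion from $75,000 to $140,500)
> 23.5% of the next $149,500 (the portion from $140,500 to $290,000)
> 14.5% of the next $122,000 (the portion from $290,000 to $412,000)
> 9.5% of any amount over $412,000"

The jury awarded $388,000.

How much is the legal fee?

$96,695.00

First $75,000 at 36.5% = $27,375.00
Next $65,500 at 30.5% = $19,977.50
Next $149,500 at 23.5% = $35,132.50
Remaining $98,000 at 14.5% = $14,210.00
Fee: $27,375.00 + $19,977.50 + $35,132.50 + $14,210.00 = $96,695.00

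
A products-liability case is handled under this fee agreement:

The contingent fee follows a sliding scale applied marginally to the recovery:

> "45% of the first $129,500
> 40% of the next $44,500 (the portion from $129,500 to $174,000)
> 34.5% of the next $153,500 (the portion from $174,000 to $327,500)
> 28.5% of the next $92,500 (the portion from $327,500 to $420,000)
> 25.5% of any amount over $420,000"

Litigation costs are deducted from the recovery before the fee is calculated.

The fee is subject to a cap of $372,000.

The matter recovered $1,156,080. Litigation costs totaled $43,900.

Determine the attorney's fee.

Fee base (net of costs): $1,156,080 − $43,900 = $1,112,180
First $129,500 at 45% = $58,275.00
Next $44,500 at 40% = $17,800.00
Next $153,500 at 34.5% = $52,957.50
Next $92,500 at 28.5% = $26,362.50
Remaining $692,180 at 25.5% = $176,505.90
Fee: $58,275.00 + $17,800.00 + $52,957.50 + $26,362.50 + $176,505.90 = $331,900.90
$331,900.90 is under the $372,000 cap.

$331,900.90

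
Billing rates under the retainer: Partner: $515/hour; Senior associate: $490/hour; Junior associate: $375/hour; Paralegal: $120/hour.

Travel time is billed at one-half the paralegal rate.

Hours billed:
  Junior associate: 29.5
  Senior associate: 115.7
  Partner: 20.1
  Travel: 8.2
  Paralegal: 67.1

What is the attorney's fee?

$86,651.00

Partner: 20.1 × $515 = $10,351.50
Senior associate: 115.7 × $490 = $56,693.00
Junior associate: 29.5 × $375 = $11,062.50
Paralegal: 67.1 × $120 = $8,052.00
Subtotal: $10,351.50 + $56,693.00 + $11,062.50 + $8,052.00 = $86,159.00
Travel: 8.2 × ($120 ÷ 2) = 8.2 × $60.00 = $492.00
Total: $86,159.00 + $492.00 = $86,651.00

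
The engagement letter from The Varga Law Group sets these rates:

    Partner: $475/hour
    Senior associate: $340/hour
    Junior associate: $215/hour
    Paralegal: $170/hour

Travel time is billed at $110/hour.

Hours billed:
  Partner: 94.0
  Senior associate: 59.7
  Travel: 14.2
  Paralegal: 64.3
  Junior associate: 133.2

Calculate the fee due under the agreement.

Partner: 94.0 × $475 = $44,650.00
Senior associate: 59.7 × $340 = $20,298.00
Junior associate: 133.2 × $215 = $28,638.00
Paralegal: 64.3 × $170 = $10,931.00
Subtotal: $44,650.00 + $20,298.00 + $28,638.00 + $10,931.00 = $104,517.00
Travel: 14.2 × $110 = $1,562.00
Total: $104,517.00 + $1,562.00 = $106,079.00

$106,079.00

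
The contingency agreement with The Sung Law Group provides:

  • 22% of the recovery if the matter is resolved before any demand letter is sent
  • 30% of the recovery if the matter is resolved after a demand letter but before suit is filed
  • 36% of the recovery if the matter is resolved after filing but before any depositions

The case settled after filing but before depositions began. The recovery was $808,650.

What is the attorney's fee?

The matter settled after filing but before depositions began, so the 36% rate applies.
$808,650 × 36% = $291,114.00

$291,114.00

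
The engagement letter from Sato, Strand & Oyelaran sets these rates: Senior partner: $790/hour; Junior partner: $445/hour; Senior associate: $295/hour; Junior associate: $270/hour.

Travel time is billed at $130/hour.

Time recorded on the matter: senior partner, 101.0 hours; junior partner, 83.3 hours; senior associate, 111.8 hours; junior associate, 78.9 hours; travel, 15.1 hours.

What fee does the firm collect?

Senior partner: 101.0 × $790 = $79,790.00
Junior partner: 83.3 × $445 = $37,068.50
Senior associate: 111.8 × $295 = $32,981.00
Junior associate: 78.9 × $270 = $21,303.00
Subtotal: $79,790.00 + $37,068.50 + $32,981.00 + $21,303.00 = $171,142.50
Travel: 15.1 × $130 = $1,963.00
Total: $171,142.50 + $1,963.00 = $173,105.50

$173,105.50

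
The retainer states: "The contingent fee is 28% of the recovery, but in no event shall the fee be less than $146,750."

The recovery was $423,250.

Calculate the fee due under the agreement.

28% of $423,250 = $118,510.00
That is below the $146,750 minimum, so the minimum applies.

$146,750.00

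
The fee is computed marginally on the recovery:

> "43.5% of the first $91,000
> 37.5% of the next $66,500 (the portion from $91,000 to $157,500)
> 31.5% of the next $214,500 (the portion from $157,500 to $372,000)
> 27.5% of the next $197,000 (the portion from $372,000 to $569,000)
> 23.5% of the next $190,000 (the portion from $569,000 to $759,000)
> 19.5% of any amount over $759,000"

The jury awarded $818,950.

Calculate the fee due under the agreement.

First $91,000 at 43.5% = $39,585.00
Next $66,500 at 37.5% = $24,937.50
Next $214,500 at 31.5% = $67,567.50
Next $197,000 at 27.5% = $54,175.00
Next $190,000 at 23.5% = $44,650.00
Remaining $59,950 at 19.5% = $11,690.25
Fee: $39,585.00 + $24,937.50 + $67,567.50 + $54,175.00 + $44,650.00 + $11,690.25 = $242,605.25

$242,605.25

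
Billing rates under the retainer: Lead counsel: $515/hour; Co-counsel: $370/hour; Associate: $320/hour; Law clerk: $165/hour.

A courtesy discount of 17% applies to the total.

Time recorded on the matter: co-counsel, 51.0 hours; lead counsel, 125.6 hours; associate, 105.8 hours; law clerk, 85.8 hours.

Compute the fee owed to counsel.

Lead counsel: 125.6 × $515 = $64,684.00
Co-counsel: 51.0 × $370 = $18,870.00
Associate: 105.8 × $320 = $33,856.00
Law clerk: 85.8 × $165 = $14,157.00
Subtotal: $131,567.00
Less 17% discount: −$22,366.39
Total: $131,567.00 − $22,366.39 = $109,200.61

$109,200.61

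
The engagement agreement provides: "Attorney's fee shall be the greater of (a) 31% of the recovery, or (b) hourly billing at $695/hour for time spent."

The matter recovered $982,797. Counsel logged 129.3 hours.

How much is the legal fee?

(a) 31% of $982,797 = $304,667.07
(b) 129.3 × $695 = $89,863.50
The greater is (a): $304,667.07.

$304,667.07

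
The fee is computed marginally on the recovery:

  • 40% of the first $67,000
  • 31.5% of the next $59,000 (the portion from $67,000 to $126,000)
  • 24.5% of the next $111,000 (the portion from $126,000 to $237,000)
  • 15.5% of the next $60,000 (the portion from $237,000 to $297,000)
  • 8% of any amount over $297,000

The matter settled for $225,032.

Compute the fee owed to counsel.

First $67,000 at 40% = $26,800.00
Next $59,000 at 31.5% = $18,585.00
Remaining $99,032 at 24.5% = $24,262.84
Fee: $26,800.00 + $18,585.00 + $24,262.84 = $69,647.84

$69,647.84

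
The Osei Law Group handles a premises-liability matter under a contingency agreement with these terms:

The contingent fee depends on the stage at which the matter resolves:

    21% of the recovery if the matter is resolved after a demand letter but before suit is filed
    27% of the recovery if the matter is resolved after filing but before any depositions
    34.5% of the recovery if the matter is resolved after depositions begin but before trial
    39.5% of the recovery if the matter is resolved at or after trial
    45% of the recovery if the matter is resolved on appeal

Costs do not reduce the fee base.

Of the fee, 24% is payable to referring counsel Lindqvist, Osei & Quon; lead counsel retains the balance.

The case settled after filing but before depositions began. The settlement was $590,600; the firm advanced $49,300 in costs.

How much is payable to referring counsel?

$38,270.88

Fee base is the gross recovery, $590,600; costs are reimbursed separately.
The matter settled after filing but before depositions began, so the 27% rate applies.
$590,600 × 27% = $159,462.00
Referral share: 24% of $159,462.00 = $38,270.88; lead counsel retains $159,462.00 − $38,270.88 = $121,191.12.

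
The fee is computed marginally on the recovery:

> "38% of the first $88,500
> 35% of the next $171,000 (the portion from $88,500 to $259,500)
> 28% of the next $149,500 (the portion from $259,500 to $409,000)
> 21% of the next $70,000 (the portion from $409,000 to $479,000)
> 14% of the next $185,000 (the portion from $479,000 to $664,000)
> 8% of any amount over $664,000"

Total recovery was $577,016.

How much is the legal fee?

First $88,500 at 38% = $33,630.00
Next $171,000 at 35% = $59,850.00
Next $149,500 at 28% = $41,860.00
Next $70,000 at 21% = $14,700.00
Remaining $98,016 at 14% = $13,722.24
Fee: $33,630.00 + $59,850.00 + $41,860.00 + $14,700.00 + $13,722.24 = $163,762.24

$163,762.24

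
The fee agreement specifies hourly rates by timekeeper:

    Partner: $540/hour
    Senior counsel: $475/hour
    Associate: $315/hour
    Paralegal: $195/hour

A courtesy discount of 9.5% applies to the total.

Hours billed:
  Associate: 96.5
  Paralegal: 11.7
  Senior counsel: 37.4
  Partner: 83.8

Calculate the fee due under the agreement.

Partner: 83.8 × $540 = $45,252.00
Senior counsel: 37.4 × $475 = $17,765.00
Associate: 96.5 × $315 = $30,397.50
Paralegal: 11.7 × $195 = $2,281.50
Subtotal: $95,696.00
Less 9.5% discount: −$9,091.12
Total: $95,696.00 − $9,091.12 = $86,604.88

$86,604.88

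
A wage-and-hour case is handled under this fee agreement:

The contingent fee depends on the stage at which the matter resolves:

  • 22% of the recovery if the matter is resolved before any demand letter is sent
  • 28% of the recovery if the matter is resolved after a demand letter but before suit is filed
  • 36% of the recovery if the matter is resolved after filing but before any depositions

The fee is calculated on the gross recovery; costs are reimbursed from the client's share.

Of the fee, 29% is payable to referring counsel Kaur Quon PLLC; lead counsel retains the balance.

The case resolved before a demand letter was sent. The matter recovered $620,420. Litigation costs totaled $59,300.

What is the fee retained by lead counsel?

$96,909.60

Fee base is the gross recovery, $620,420; costs are reimbursed separately.
The matter resolved before a demand letter was sent, so the 22% rate applies.
$620,420 × 22% = $136,492.40
Referral share: 29% of $136,492.40 = $39,582.80; lead counsel retains $136,492.40 − $39,582.80 = $96,909.60.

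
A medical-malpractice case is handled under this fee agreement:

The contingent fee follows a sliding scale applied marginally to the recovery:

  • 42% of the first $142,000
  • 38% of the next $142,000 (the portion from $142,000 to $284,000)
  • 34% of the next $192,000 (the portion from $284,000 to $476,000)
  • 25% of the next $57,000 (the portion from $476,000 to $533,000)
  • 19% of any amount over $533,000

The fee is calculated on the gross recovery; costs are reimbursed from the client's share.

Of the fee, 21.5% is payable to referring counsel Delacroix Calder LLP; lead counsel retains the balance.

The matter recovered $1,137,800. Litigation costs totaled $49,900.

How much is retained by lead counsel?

$241,812.97

Fee base is the gross recovery, $1,137,800; costs are reimbursed separately.
First $142,000 at 42% = $59,640.00
Next $142,000 at 38% = $53,960.00
Next $192,000 at 34% = $65,280.00
Next $57,000 at 25% = $14,250.00
Remaining $604,800 at 19% = $114,912.00
Fee: $59,640.00 + $53,960.00 + $65,280.00 + $14,250.00 + $114,912.00 = $308,042.00
Referral share: 21.5% of $308,042.00 = $66,229.03; lead counsel retains $308,042.00 − $66,229.03 = $241,812.97.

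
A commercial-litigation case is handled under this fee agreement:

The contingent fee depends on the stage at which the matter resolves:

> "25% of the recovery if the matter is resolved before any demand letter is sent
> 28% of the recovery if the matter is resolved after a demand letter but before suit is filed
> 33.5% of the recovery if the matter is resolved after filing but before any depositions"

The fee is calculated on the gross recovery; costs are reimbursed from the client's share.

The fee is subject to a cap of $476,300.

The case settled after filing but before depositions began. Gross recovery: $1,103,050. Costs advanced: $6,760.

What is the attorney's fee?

Fee base is the gross recovery, $1,103,050; costs are reimbursed separately.
The matter settled after filing but before depositions began, so the 33.5% rate applies.
$1,103,050 × 33.5% = $369,521.75
$369,521.75 is under the $476,300 cap.

$369,521.75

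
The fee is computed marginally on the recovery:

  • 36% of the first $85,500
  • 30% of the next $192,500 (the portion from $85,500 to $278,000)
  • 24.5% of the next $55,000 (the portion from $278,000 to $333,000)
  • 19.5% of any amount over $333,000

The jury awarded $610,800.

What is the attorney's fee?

$156,176.00

First $85,500 at 36% = $30,780.00
Next $192,500 at 30% = $57,750.00
Next $55,000 at 24.5% = $13,475.00
Remaining $277,800 at 19.5% = $54,171.00
Fee: $30,780.00 + $57,750.00 + $13,475.00 + $54,171.00 = $156,176.00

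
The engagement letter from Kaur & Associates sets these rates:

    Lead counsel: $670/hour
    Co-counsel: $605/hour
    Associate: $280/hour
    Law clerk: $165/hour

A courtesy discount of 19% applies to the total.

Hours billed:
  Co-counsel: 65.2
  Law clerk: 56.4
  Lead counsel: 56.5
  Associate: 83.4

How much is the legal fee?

$89,066.79

Lead counsel: 56.5 × $670 = $37,855.00
Co-counsel: 65.2 × $605 = $39,446.00
Associate: 83.4 × $280 = $23,352.00
Law clerk: 56.4 × $165 = $9,306.00
Subtotal: $109,959.00
Less 19% discount: −$20,892.21
Total: $109,959.00 − $20,892.21 = $89,066.79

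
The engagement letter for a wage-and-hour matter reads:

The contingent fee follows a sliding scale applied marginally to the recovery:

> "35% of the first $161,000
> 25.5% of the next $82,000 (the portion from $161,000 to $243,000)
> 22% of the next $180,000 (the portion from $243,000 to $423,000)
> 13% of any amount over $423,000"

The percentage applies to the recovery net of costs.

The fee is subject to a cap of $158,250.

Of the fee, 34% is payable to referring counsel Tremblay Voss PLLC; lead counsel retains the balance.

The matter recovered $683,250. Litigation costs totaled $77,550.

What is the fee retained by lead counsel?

$92,803.26

Fee base (net of costs): $683,250 − $77,550 = $605,700
First $161,000 at 35% = $56,350.00
Next $82,000 at 25.5% = $20,910.00
Next $180,000 at 22% = $39,600.00
Remaining $182,700 at 13% = $23,751.00
Fee: $56,350.00 + $20,910.00 + $39,600.00 + $23,751.00 = $140,611.00
$140,611.00 is under the $158,250 cap.
Referral share: 34% of $140,611.00 = $47,807.74; lead counsel retains $140,611.00 − $47,807.74 = $92,803.26.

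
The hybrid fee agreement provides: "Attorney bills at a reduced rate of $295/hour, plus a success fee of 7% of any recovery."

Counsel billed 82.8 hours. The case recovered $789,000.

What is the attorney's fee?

$79,656.00

Hourly: 82.8 × $295 = $24,426.00
Success fee: 7% of $789,000 = $55,230.00
Total: $24,426.00 + $55,230.00 = $79,656.00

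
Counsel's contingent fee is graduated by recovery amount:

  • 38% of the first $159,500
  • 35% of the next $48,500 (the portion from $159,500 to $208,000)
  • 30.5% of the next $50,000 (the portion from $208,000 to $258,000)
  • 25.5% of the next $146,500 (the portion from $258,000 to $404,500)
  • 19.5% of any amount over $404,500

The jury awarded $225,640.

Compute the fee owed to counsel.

$82,965.20

First $159,500 at 38% = $60,610.00
Next $48,500 at 35% = $16,975.00
Remaining $17,640 at 30.5% = $5,380.20
Fee: $60,610.00 + $16,975.00 + $5,380.20 = $82,965.20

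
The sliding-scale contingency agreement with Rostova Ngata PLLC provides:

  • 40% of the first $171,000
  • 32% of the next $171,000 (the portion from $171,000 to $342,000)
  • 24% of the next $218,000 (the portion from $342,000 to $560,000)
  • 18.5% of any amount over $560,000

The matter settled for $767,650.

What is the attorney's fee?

$213,855.25

First $171,000 at 40% = $68,400.00
Next $171,000 at 32% = $54,720.00
Next $218,000 at 24% = $52,320.00
Remaining $207,650 at 18.5% = $38,415.25
Fee: $68,400.00 + $54,720.00 + $52,320.00 + $38,415.25 = $213,855.25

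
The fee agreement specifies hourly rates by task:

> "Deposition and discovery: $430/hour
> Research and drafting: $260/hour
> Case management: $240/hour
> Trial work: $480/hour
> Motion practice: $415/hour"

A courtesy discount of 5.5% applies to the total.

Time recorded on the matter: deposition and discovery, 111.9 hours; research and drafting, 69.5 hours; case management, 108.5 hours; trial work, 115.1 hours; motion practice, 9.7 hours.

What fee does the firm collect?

Deposition and discovery: 111.9 × $430 = $48,117.00
Research and drafting: 69.5 × $260 = $18,070.00
Case management: 108.5 × $240 = $26,040.00
Trial work: 115.1 × $480 = $55,248.00
Motion practice: 9.7 × $415 = $4,025.50
Subtotal: $151,500.50
Less 5.5% discount: −$8,332.53
Total: $151,500.50 − $8,332.53 = $143,167.97

$143,167.97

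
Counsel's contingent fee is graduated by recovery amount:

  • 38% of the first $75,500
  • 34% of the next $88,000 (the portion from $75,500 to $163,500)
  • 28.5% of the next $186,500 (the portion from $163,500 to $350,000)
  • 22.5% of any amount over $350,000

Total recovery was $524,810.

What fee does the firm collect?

$151,094.75

First $75,500 at 38% = $28,690.00
Next $88,000 at 34% = $29,920.00
Next $186,500 at 28.5% = $53,152.50
Remaining $174,810 at 22.5% = $39,332.25
Fee: $28,690.00 + $29,920.00 + $53,152.50 + $39,332.25 = $151,094.75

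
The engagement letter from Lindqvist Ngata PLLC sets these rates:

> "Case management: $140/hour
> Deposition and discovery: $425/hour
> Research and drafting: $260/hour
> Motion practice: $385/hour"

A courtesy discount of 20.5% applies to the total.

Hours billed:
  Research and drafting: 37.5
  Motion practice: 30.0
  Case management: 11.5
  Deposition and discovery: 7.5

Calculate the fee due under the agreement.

Case management: 11.5 × $140 = $1,610.00
Deposition and discovery: 7.5 × $425 = $3,187.50
Research and drafting: 37.5 × $260 = $9,750.00
Motion practice: 30.0 × $385 = $11,550.00
Subtotal: $26,097.50
Less 20.5% discount: −$5,349.99
Total: $26,097.50 − $5,349.99 = $20,747.51

$20,747.51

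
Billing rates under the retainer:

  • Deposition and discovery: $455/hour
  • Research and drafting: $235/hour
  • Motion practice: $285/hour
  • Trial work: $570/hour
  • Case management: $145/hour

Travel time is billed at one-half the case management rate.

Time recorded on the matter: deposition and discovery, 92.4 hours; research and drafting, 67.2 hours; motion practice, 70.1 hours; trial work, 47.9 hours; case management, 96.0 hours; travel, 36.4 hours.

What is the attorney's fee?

$121,674.50

Deposition and discovery: 92.4 × $455 = $42,042.00
Research and drafting: 67.2 × $235 = $15,792.00
Motion practice: 70.1 × $285 = $19,978.50
Trial work: 47.9 × $570 = $27,303.00
Case management: 96.0 × $145 = $13,920.00
Subtotal: $42,042.00 + $15,792.00 + $19,978.50 + $27,303.00 + $13,920.00 = $119,035.50
Travel: 36.4 × ($145 ÷ 2) = 36.4 × $72.50 = $2,639.00
Total: $119,035.50 + $2,639.00 = $121,674.50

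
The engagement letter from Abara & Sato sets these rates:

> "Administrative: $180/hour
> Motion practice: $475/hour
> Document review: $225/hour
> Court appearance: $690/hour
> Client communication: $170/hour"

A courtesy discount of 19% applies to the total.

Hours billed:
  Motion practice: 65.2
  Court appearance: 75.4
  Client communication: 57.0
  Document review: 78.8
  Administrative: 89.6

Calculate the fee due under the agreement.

$102,500.64

Administrative: 89.6 × $180 = $16,128.00
Motion practice: 65.2 × $475 = $30,970.00
Document review: 78.8 × $225 = $17,730.00
Court appearance: 75.4 × $690 = $52,026.00
Client communication: 57.0 × $170 = $9,690.00
Subtotal: $126,544.00
Less 19% discount: −$24,043.36
Total: $126,544.00 − $24,043.36 = $102,500.64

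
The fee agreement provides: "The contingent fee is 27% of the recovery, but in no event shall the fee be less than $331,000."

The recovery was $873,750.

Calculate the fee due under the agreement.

$331,000.00

27% of $873,750 = $235,912.50
That is below the $331,000 minimum, so the minimum applies.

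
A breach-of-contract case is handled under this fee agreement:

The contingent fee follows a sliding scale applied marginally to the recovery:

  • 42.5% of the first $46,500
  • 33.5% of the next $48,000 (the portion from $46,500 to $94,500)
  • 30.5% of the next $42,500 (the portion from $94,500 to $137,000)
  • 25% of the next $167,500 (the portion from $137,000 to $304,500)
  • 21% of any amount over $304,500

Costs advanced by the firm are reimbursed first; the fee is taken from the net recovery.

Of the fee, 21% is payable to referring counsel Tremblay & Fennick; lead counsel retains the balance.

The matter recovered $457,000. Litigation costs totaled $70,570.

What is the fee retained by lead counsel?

Fee base (net of costs): $457,000 − $70,570 = $386,430
First $46,500 at 42.5% = $19,762.50
Next $48,000 at 33.5% = $16,080.00
Next $42,500 at 30.5% = $12,962.50
Next $167,500 at 25% = $41,875.00
Remaining $81,930 at 21% = $17,205.30
Fee: $19,762.50 + $16,080.00 + $12,962.50 + $41,875.00 + $17,205.30 = $107,885.30
Referral share: 21% of $107,885.30 = $22,655.91; lead counsel retains $107,885.30 − $22,655.91 = $85,229.39.

$85,229.39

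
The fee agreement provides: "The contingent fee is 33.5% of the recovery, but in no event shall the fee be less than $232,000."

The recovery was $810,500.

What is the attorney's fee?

33.5% of $810,500 = $271,517.50
That exceeds the $232,000 minimum.

$271,517.50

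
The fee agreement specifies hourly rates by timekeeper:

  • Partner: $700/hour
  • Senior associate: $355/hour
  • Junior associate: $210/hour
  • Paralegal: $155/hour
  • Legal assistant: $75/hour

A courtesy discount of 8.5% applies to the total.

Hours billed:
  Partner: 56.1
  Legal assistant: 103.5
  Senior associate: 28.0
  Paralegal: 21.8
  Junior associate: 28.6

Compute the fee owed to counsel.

Partner: 56.1 × $700 = $39,270.00
Senior associate: 28.0 × $355 = $9,940.00
Junior associate: 28.6 × $210 = $6,006.00
Paralegal: 21.8 × $155 = $3,379.00
Legal assistant: 103.5 × $75 = $7,762.50
Subtotal: $66,357.50
Less 8.5% discount: −$5,640.39
Total: $66,357.50 − $5,640.39 = $60,717.11

$60,717.11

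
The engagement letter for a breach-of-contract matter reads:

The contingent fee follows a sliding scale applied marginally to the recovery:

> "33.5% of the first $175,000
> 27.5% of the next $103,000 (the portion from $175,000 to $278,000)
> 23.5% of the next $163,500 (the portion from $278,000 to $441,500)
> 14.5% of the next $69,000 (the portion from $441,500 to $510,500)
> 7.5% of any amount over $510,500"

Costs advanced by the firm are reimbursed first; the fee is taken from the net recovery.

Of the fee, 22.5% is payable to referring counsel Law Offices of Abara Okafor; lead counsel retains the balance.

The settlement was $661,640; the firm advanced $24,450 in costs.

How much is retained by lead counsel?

Fee base (net of costs): $661,640 − $24,450 = $637,190
First $175,000 at 33.5% = $58,625.00
Next $103,000 at 27.5% = $28,325.00
Next $163,500 at 23.5% = $38,422.50
Next $69,000 at 14.5% = $10,005.00
Remaining $126,690 at 7.5% = $9,501.75
Fee: $58,625.00 + $28,325.00 + $38,422.50 + $10,005.00 + $9,501.75 = $144,879.25
Referral share: 22.5% of $144,879.25 = $32,597.83; lead counsel retains $144,879.25 − $32,597.83 = $112,281.42.

$112,281.42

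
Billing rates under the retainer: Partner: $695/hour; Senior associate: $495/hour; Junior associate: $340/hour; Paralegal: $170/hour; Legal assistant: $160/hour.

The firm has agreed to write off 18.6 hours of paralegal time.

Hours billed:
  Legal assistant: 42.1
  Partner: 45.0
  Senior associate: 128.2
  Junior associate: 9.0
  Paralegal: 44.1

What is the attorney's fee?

Partner: 45.0 × $695 = $31,275.00
Senior associate: 128.2 × $495 = $63,459.00
Junior associate: 9.0 × $340 = $3,060.00
Paralegal: 44.1 × $170 = $7,497.00
Legal assistant: 42.1 × $160 = $6,736.00
Subtotal: $112,027.00
Write-off: 18.6 × $170 = $3,162.00
Total: $112,027.00 − $3,162.00 = $108,865.00

$108,865.00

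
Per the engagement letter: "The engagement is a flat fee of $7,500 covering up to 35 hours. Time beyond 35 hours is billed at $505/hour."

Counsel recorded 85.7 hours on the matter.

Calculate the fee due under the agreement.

Flat fee: $7,500.00
Excess hours: 85.7 − 35 = 50.7
Overrun: 50.7 × $505 = $25,603.50
Total: $7,500.00 + $25,603.50 = $33,103.50

$33,103.50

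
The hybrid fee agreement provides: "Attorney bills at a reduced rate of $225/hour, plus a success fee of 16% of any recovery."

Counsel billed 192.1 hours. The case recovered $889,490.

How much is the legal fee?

Hourly: 192.1 × $225 = $43,222.50
Success fee: 16% of $889,490 = $142,318.40
Total: $43,222.50 + $142,318.40 = $185,540.90

$185,540.90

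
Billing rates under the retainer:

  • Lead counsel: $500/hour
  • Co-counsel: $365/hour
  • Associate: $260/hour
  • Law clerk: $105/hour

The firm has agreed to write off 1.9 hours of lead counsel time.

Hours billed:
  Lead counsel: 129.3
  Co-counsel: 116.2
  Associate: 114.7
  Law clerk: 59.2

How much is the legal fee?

$142,151.00

Lead counsel: 129.3 × $500 = $64,650.00
Co-counsel: 116.2 × $365 = $42,413.00
Associate: 114.7 × $260 = $29,822.00
Law clerk: 59.2 × $105 = $6,216.00
Subtotal: $143,101.00
Write-off: 1.9 × $500 = $950.00
Total: $143,101.00 − $950.00 = $142,151.00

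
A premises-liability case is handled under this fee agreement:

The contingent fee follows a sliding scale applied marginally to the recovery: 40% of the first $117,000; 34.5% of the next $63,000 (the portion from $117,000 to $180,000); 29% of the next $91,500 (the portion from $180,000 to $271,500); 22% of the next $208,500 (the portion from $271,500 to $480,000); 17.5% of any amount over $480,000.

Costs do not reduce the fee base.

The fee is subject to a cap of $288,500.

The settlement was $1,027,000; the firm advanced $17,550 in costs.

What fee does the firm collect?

Fee base is the gross recovery, $1,027,000; costs are reimbursed separately.
First $117,000 at 40% = $46,800.00
Next $63,000 at 34.5% = $21,735.00
Next $91,500 at 29% = $26,535.00
Next $208,500 at 22% = $45,870.00
Remaining $547,000 at 17.5% = $95,725.00
Fee: $46,800.00 + $21,735.00 + $26,535.00 + $45,870.00 + $95,725.00 = $236,665.00
$236,665.00 is under the $288,500 cap.

$236,665.00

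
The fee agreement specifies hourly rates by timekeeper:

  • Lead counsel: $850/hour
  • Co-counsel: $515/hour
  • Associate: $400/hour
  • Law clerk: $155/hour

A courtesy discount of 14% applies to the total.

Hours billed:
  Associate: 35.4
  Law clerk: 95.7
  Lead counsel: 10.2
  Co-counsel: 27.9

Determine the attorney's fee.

Lead counsel: 10.2 × $850 = $8,670.00
Co-counsel: 27.9 × $515 = $14,368.50
Associate: 35.4 × $400 = $14,160.00
Law clerk: 95.7 × $155 = $14,833.50
Subtotal: $52,032.00
Less 14% discount: −$7,284.48
Total: $52,032.00 − $7,284.48 = $44,747.52

$44,747.52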